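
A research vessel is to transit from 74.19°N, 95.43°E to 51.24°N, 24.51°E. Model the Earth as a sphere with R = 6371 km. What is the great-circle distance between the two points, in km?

4035 km

cos σ = sin φ₁ sin φ₂ + cos φ₁ cos φ₂ cos Δλ
      = sin(74.19°)sin(51.24°) + cos(74.19°)cos(51.24°)cos(-70.92°) = 0.8060
σ = 36.290° → d = Rσ = 6371·0.63338 = 4035 km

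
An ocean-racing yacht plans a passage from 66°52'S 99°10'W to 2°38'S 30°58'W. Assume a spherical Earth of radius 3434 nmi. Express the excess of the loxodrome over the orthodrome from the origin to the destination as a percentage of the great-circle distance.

Great circle: σ = 1.3817 rad → d_gc = Rσ = 4744.7 nmi
Rhumb: Δφ = +1.1211, Δλ = +1.1903, Δψ = +1.5404, q = Δφ/Δψ = 0.7278 → d_rh = R√(Δφ²+q²Δλ²) = 4865.2 nmi
Excess = (4865.2 − 4744.7) / 4744.7 = 120.5 / 4744.7 = 2.54% ≈ 2.5%

2.5%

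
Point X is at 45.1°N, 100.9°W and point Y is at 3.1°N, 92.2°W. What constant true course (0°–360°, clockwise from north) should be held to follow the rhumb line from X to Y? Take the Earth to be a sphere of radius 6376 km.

Δψ = ln[tan(π/4+φ₂/2)/tan(π/4+φ₁/2)] = -0.8297
Δλ = +0.1518 rad (taken the short way round)
course = atan2(Δλ, Δψ) = 169.63°

169.6°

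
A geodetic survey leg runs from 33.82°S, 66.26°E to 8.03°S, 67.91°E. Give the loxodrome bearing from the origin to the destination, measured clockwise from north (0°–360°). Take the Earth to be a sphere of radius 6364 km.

Δψ = ln[tan(π/4+φ₂/2)/tan(π/4+φ₁/2)] = +0.4873
Δλ = +0.0288 rad (taken the short way round)
course = atan2(Δλ, Δψ) = 3.38°

3.4°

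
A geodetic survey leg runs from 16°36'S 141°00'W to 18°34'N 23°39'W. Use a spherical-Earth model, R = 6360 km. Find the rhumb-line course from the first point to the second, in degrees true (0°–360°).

Δψ = ln[tan(π/4+φ₂/2)/tan(π/4+φ₁/2)] = +0.6237
Δλ = +2.0481 rad (taken the short way round)
course = atan2(Δλ, Δψ) = 73.06°

73.1°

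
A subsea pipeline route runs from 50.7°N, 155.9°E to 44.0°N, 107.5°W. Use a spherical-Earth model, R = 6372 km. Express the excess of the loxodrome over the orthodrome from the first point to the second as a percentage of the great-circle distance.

7.7%

Great circle: σ = 1.0642 rad → d_gc = Rσ = 6781.2 km
Rhumb: Δφ = -0.1169, Δλ = +1.6860, Δψ = -0.1729, q = Δφ/Δψ = 0.6762 → d_rh = R√(Δφ²+q²Δλ²) = 7302.8 km
Excess = (7302.8 − 6781.2) / 6781.2 = 521.6 / 6781.2 = 7.69% ≈ 7.7%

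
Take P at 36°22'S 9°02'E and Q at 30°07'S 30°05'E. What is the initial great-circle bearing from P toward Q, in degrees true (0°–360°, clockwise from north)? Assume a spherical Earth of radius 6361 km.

76.5°

θ = atan2( sin Δλ·cos φ₂ ,  cos φ₁ sin φ₂ − sin φ₁ cos φ₂ cos Δλ )
  = atan2(+0.3107, +0.0746) = 76.49°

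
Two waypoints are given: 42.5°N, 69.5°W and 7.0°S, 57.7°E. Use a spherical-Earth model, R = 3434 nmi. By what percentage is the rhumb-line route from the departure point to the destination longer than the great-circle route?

Great circle: σ = 2.1232 rad → d_gc = Rσ = 7291.2 nmi
Rhumb: Δφ = -0.8639, Δλ = +2.2201, Δψ = -0.9434, q = Δφ/Δψ = 0.9157 → d_rh = R√(Δφ²+q²Δλ²) = 7585.5 nmi
Excess = (7585.5 − 7291.2) / 7291.2 = 294.3 / 7291.2 = 4.04% ≈ 4.0%

4.0%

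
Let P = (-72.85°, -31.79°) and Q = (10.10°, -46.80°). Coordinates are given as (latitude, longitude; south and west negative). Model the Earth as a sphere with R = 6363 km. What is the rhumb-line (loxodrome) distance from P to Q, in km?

Δψ = ln[tan(π/4+φ₂/2)/tan(π/4+φ₁/2)] = +2.0691;  Δφ = +1.4478 rad,  Δλ = -0.2620 rad
q = Δφ/Δψ = 0.6997
d = R·√(Δφ² + q²Δλ²) = 6363·1.45931 = 9286 km

9286 km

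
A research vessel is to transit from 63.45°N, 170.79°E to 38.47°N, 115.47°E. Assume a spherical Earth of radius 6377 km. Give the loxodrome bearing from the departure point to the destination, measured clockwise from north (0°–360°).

233.4°

Δψ = ln[tan(π/4+φ₂/2)/tan(π/4+φ₁/2)] = -0.7158
Δλ = -0.9655 rad (taken the short way round)
course = atan2(Δλ, Δψ) = 233.45°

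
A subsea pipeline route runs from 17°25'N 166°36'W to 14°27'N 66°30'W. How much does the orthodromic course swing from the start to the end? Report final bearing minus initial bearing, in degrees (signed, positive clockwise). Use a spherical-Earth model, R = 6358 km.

+36.3°

At departure: θ₁ = atan2(sin Δλ cos φ₂, cos φ₁ sin φ₂ − sin φ₁ cos φ₂ cos Δλ) = 73.14°
At arrival: θ₂ = atan2(sin Δλ cos φ₁, −cos φ₂ sin φ₁ + sin φ₂ cos φ₁ cos Δλ) = 109.44°
Δθ = θ₂ − θ₁ = +36.3°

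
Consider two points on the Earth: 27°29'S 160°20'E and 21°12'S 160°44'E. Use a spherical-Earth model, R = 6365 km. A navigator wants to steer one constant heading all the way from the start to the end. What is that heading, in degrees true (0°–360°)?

3.3°

Meridional parts: M(φ₁)=-0.4992, M(φ₂)=-0.3788 → ΔM = +0.1204;  Δλ = +0.0070 rad
tan C = Δλ / ΔM = +0.0580 → C = 3.32°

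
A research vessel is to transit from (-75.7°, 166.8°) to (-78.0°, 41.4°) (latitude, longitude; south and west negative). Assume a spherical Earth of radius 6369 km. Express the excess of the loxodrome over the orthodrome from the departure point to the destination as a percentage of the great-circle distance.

22.3%

Great circle: σ = 0.4076 rad → d_gc = Rσ = 2595.7 km
Rhumb: Δφ = -0.0401, Δλ = -2.1886, Δψ = -0.1769, q = Δφ/Δψ = 0.2269 → d_rh = R√(Δφ²+q²Δλ²) = 3173.5 km
Excess = (3173.5 − 2595.7) / 2595.7 = 577.8 / 2595.7 = 22.26% ≈ 22.3%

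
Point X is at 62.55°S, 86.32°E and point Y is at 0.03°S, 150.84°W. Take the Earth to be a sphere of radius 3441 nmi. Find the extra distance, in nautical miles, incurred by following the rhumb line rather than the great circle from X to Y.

563 nmi

Great circle: cos σ = sin φ₁ sin φ₂ + cos φ₁ cos φ₂ cos Δλ,  σ = 1.8230 rad → d_gc = 6272.9 nmi
Rhumb line: Δψ = +1.4091, q = Δφ/Δψ = 0.7744, d_rh = R√(Δφ²+q²Δλ²) = 6836.3 nmi
Excess = 6836.3 − 6272.9 = 563.4 ≈ 563 nmi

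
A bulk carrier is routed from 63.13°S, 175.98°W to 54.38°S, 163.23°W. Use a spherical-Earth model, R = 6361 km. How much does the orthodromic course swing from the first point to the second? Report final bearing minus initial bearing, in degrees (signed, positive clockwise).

At departure: θ₁ = atan2(sin Δλ cos φ₂, cos φ₁ sin φ₂ − sin φ₁ cos φ₂ cos Δλ) = 42.70°
At arrival: θ₂ = atan2(sin Δλ cos φ₁, −cos φ₂ sin φ₁ + sin φ₂ cos φ₁ cos Δλ) = 31.75°
Δθ = θ₂ − θ₁ = -10.9°

-10.9°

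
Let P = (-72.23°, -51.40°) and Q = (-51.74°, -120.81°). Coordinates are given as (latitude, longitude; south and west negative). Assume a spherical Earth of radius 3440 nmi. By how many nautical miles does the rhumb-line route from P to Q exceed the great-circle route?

107 nmi

Great circle: cos σ = sin φ₁ sin φ₂ + cos φ₁ cos φ₂ cos Δλ,  σ = 0.6194 rad → d_gc = 2130.84 nmi
Rhumb line: Δψ = +0.7970, q = Δφ/Δψ = 0.4487, d_rh = R√(Δφ²+q²Δλ²) = 2238.31 nmi
Excess = 2238.31 − 2130.84 = 107.47 ≈ 107 nmi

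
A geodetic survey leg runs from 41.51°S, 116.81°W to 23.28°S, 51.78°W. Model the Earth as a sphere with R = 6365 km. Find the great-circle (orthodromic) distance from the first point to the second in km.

6274 km

cos σ = sin φ₁ sin φ₂ + cos φ₁ cos φ₂ cos Δλ
      = sin(-41.51°)sin(-23.28°) + cos(-41.51°)cos(-23.28°)cos(65.03°) = 0.5523
σ = 56.474° → d = Rσ = 6365·0.98566 = 6274 km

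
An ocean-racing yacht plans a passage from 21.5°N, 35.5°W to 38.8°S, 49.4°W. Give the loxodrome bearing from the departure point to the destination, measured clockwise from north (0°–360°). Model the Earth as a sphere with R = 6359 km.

192.2°

Δψ = ln[tan(π/4+φ₂/2)/tan(π/4+φ₁/2)] = -1.1202
Δλ = -0.2426 rad (taken the short way round)
course = atan2(Δλ, Δψ) = 192.22°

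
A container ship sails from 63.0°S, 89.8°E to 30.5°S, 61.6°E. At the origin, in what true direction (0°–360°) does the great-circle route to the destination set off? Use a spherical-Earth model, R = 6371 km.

317.6°

N = sin Δλ·cos φ₂ = -0.4072;  D = cos φ₁ sin φ₂ − sin φ₁ cos φ₂ cos Δλ = +0.4462
initial course = atan2(N, D) = 317.62°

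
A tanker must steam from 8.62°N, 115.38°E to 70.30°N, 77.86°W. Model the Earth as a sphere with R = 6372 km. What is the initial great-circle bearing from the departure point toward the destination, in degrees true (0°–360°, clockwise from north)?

θ = atan2( sin Δλ·cos φ₂ ,  cos φ₁ sin φ₂ − sin φ₁ cos φ₂ cos Δλ )
  = atan2(+0.0772, +0.9800) = 4.50°

4.5°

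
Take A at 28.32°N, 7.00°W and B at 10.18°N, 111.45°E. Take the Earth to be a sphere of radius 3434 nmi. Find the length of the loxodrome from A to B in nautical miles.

Rhumb course C = atan2(Δλ, Δψ) with Δψ = ln[tan(π/4+φ₂/2)/tan(π/4+φ₁/2)] = -0.3371, Δλ = +2.0673 → C = 99.26°
d = R·|Δφ| / |cos C| = 3434·0.31660 / 0.16094 = 6755 nmi

6755 nmi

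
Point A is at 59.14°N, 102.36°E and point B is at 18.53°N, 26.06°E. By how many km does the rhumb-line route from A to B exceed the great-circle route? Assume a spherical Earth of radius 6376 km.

263 km

Great circle: cos σ = sin φ₁ sin φ₂ + cos φ₁ cos φ₂ cos Δλ,  σ = 1.1723 rad → d_gc = 7474.9 km
Rhumb line: Δψ = -0.9581, q = Δφ/Δψ = 0.7398, d_rh = R√(Δφ²+q²Δλ²) = 7738.0 km
Excess = 7738.0 − 7474.9 = 263.1 ≈ 263 km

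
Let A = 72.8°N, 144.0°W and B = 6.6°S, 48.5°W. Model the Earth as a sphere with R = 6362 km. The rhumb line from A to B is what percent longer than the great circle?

5.5%

Great circle: σ = 1.7092 rad → d_gc = Rσ = 10873.86 km
Rhumb: Δφ = -1.3858, Δλ = +1.6668, Δψ = -2.0044, q = Δφ/Δψ = 0.6914 → d_rh = R√(Δφ²+q²Δλ²) = 11466.50 km
Excess = (11466.50 − 10873.86) / 10873.86 = 592.64 / 10873.86 = 5.4501% ≈ 5.5%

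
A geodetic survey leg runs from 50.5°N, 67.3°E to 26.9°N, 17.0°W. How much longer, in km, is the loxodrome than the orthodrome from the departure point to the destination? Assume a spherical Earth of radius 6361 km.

311 km

Great circle: cos σ = sin φ₁ sin φ₂ + cos φ₁ cos φ₂ cos Δλ,  σ = 1.1533 rad → d_gc = 7336.3 km
Rhumb line: Δψ = -0.5366, q = Δφ/Δψ = 0.7676, d_rh = R√(Δφ²+q²Δλ²) = 7647.3 km
Excess = 7647.3 − 7336.3 = 311.0 ≈ 311 km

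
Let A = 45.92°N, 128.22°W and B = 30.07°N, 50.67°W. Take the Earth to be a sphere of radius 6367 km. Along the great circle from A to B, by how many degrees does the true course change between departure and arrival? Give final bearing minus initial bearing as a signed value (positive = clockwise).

Initial bearing θ₁ = atan2(sin Δλ cos φ₂, cos φ₁ sin φ₂ − sin φ₁ cos φ₂ cos Δλ) = 75.76°
Final bearing θ₂ = (initial bearing from the destination back to the start) + 180° = 128.82°
Δθ = θ₂ − θ₁ = +53.1°

+53.1°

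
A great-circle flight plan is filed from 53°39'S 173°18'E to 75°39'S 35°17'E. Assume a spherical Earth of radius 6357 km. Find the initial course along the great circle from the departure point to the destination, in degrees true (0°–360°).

θ = atan2( sin Δλ·cos φ₂ ,  cos φ₁ sin φ₂ − sin φ₁ cos φ₂ cos Δλ )
  = atan2(-0.1658, -0.7226) = 192.92°

192.9°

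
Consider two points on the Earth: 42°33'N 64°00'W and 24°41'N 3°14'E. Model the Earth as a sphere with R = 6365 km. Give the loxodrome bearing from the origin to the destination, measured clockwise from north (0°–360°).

Meridional parts: M(φ₁)=+0.8221, M(φ₂)=+0.4448 → ΔM = -0.3774;  Δλ = +1.1734 rad
tan C = Δλ / ΔM = -3.1096 → C = 107.83°

107.8°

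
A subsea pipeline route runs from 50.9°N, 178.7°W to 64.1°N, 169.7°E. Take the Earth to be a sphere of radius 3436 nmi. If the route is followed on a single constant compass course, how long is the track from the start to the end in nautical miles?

873 nmi

Δψ = ln[tan(π/4+φ₂/2)/tan(π/4+φ₁/2)] = +0.4345;  Δφ = +0.2304 rad,  Δλ = -0.2025 rad
q = Δφ/Δψ = 0.5302
d = R·√(Δφ² + q²Δλ²) = 3436·0.25416 = 873 nmi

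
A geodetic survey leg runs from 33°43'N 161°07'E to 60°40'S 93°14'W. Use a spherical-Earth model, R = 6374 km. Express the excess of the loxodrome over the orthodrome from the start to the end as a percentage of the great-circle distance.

2.3%

Great circle: σ = 2.2066 rad → d_gc = Rσ = 14065.0 km
Rhumb: Δφ = -1.6473, Δλ = +1.8439, Δψ = -1.9662, q = Δφ/Δψ = 0.8378 → d_rh = R√(Δφ²+q²Δλ²) = 14394.9 km
Excess = (14394.9 − 14065.0) / 14065.0 = 329.9 / 14065.0 = 2.346% ≈ 2.3%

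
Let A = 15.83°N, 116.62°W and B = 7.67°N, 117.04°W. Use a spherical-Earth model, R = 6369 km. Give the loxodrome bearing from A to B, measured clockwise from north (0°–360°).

Δψ = ln[tan(π/4+φ₂/2)/tan(π/4+φ₁/2)] = -0.1456
Δλ = -0.0073 rad (taken the short way round)
course = atan2(Δλ, Δψ) = 182.88°

182.9°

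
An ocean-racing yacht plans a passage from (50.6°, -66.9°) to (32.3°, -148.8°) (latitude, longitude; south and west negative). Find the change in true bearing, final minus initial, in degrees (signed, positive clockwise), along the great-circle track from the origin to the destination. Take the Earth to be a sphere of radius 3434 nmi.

-60.4°

At departure: θ₁ = atan2(sin Δλ cos φ₂, cos φ₁ sin φ₂ − sin φ₁ cos φ₂ cos Δλ) = 286.45°
At arrival: θ₂ = atan2(sin Δλ cos φ₁, −cos φ₂ sin φ₁ + sin φ₂ cos φ₁ cos Δλ) = 226.07°
Δθ = θ₂ − θ₁ = -60.4°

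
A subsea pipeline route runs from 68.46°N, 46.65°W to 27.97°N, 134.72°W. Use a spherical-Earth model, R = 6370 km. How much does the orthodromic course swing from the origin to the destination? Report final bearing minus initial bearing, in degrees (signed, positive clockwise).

-75.1°

Initial bearing θ₁ = atan2(sin Δλ cos φ₂, cos φ₁ sin φ₂ − sin φ₁ cos φ₂ cos Δλ) = 279.30°
Final bearing θ₂ = (initial bearing from the destination back to the start) + 180° = 204.22°
Δθ = θ₂ − θ₁ = -75.1°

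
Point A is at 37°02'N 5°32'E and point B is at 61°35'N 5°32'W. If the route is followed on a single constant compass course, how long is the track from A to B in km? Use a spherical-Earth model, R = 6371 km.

Rhumb course C = atan2(Δλ, Δψ) with Δψ = ln[tan(π/4+φ₂/2)/tan(π/4+φ₁/2)] = +0.6769, Δλ = -0.1931 → C = 344.07°
d = R·|Δφ| / |cos C| = 6371·0.42848 / 0.96162 = 2839 km

2839 km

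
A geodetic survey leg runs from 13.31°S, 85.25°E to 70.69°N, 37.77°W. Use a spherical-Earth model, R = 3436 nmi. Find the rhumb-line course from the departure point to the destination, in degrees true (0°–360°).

313.0°

Δψ = ln[tan(π/4+φ₂/2)/tan(π/4+φ₁/2)] = +2.0056
Δλ = -2.1471 rad (taken the short way round)
course = atan2(Δλ, Δψ) = 313.05°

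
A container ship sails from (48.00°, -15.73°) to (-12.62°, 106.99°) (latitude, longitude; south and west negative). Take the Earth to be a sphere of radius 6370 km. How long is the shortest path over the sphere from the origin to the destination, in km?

Haversine: a = sin²(Δφ/2)+cos φ₁ cos φ₂ sin²(Δλ/2) = 0.75766;  σ = 2·atan2(√a,√(1−a))
σ = 121.019° → d = Rσ = 6370·2.11217 = 13455 km

13455 km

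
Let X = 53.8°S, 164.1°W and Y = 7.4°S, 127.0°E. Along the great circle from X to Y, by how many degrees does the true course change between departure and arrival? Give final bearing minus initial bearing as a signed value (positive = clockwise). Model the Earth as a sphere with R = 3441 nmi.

At departure: θ₁ = atan2(sin Δλ cos φ₂, cos φ₁ sin φ₂ − sin φ₁ cos φ₂ cos Δλ) = 282.91°
At arrival: θ₂ = atan2(sin Δλ cos φ₁, −cos φ₂ sin φ₁ + sin φ₂ cos φ₁ cos Δλ) = 324.51°
Δθ = θ₂ − θ₁ = +41.6°

+41.6°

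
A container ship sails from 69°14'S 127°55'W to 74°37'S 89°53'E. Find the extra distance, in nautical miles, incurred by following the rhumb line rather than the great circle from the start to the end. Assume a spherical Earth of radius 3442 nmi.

Great circle: cos σ = sin φ₁ sin φ₂ + cos φ₁ cos φ₂ cos Δλ,  σ = 0.5967 rad → d_gc = 2053.7 nmi
Rhumb line: Δψ = -0.3051, q = Δφ/Δψ = 0.3080, d_rh = R√(Δφ²+q²Δλ²) = 2650.8 nmi
Excess = 2650.8 − 2053.7 = 597.1 ≈ 597 nmi

597 nmi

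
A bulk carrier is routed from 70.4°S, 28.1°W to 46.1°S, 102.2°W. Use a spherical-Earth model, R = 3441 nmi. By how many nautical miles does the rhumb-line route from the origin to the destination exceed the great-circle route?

Great circle: cos σ = sin φ₁ sin φ₂ + cos φ₁ cos φ₂ cos Δλ,  σ = 0.7340 rad → d_gc = 2525.6 nmi
Rhumb line: Δψ = +0.8472, q = Δφ/Δψ = 0.5006, d_rh = R√(Δφ²+q²Δλ²) = 2663.2 nmi
Excess = 2663.2 − 2525.6 = 137.6 ≈ 138 nmi

138 nmi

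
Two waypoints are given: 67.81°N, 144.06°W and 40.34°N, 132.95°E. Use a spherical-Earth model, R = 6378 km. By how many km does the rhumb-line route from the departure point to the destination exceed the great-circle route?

Great circle: cos σ = sin φ₁ sin φ₂ + cos φ₁ cos φ₂ cos Δλ,  σ = 0.8834 rad → d_gc = 5634.4 km
Rhumb line: Δψ = -0.8584, q = Δφ/Δψ = 0.5585, d_rh = R√(Δφ²+q²Δλ²) = 5997.6 km
Excess = 5997.6 − 5634.4 = 363.2 ≈ 363 km

363 km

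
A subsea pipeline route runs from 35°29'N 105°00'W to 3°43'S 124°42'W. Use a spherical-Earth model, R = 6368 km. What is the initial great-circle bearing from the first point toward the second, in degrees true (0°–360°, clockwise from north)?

209.4°

N = sin Δλ·cos φ₂ = -0.3364;  D = cos φ₁ sin φ₂ − sin φ₁ cos φ₂ cos Δλ = -0.5981
initial course = atan2(N, D) = 209.35°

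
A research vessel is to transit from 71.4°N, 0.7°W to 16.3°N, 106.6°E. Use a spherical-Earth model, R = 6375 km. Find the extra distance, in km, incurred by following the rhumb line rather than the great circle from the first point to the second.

Great circle: cos σ = sin φ₁ sin φ₂ + cos φ₁ cos φ₂ cos Δλ,  σ = 1.3949 rad → d_gc = 8892.6 km
Rhumb line: Δψ = -1.5210, q = Δφ/Δψ = 0.6323, d_rh = R√(Δφ²+q²Δλ²) = 9724.5 km
Excess = 9724.5 − 8892.6 = 831.9 ≈ 832 km

832 km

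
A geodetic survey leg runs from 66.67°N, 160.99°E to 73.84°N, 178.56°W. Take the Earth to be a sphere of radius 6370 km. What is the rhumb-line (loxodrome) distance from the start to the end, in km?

Δψ = ln[tan(π/4+φ₂/2)/tan(π/4+φ₁/2)] = +0.3745;  Δφ = +0.1251 rad,  Δλ = +0.3569 rad
q = Δφ/Δψ = 0.3342
d = R·√(Δφ² + q²Δλ²) = 6370·0.17287 = 1101 km

1101 km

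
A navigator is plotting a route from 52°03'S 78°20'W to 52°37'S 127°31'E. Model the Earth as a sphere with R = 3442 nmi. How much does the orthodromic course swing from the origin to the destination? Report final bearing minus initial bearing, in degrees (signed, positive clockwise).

At departure: θ₁ = atan2(sin Δλ cos φ₂, cos φ₁ sin φ₂ − sin φ₁ cos φ₂ cos Δλ) = 196.06°
At arrival: θ₂ = atan2(sin Δλ cos φ₁, −cos φ₂ sin φ₁ + sin φ₂ cos φ₁ cos Δλ) = 343.73°
Δθ = θ₂ − θ₁ = +147.7°

+147.7°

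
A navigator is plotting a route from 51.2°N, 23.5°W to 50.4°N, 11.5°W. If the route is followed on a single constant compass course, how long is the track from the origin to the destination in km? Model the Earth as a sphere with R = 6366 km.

Rhumb course C = atan2(Δλ, Δψ) with Δψ = ln[tan(π/4+φ₂/2)/tan(π/4+φ₁/2)] = -0.0221, Δλ = +0.2094 → C = 96.02°
d = R·|Δφ| / |cos C| = 6366·0.01396 / 0.10490 = 847 km

847 km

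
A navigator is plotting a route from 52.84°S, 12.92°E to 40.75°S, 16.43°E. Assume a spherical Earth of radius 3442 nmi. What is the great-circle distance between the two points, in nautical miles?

Haversine: a = sin²(Δφ/2)+cos φ₁ cos φ₂ sin²(Δλ/2) = 0.01152;  σ = 2·atan2(√a,√(1−a))
σ = 12.323° → d = Rσ = 3442·0.21507 = 740 nmi

740 nmi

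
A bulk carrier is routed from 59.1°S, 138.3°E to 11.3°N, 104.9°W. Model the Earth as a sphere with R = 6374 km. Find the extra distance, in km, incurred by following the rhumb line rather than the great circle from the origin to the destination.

Great circle: cos σ = sin φ₁ sin φ₂ + cos φ₁ cos φ₂ cos Δλ,  σ = 1.9771 rad → d_gc = 12601.85 km
Rhumb line: Δψ = +1.4845, q = Δφ/Δψ = 0.8277, d_rh = R√(Δφ²+q²Δλ²) = 13304.39 km
Excess = 13304.39 − 12601.85 = 702.54 ≈ 703 km

703 km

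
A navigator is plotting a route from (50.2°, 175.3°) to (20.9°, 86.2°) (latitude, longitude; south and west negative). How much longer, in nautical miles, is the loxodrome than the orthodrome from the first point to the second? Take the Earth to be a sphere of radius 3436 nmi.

189 nmi

Great circle: cos σ = sin φ₁ sin φ₂ + cos φ₁ cos φ₂ cos Δλ,  σ = 1.2834 rad → d_gc = 4409.7 nmi
Rhumb line: Δψ = -0.6430, q = Δφ/Δψ = 0.7953, d_rh = R√(Δφ²+q²Δλ²) = 4598.6 nmi
Excess = 4598.6 − 4409.7 = 188.9 ≈ 189 nmi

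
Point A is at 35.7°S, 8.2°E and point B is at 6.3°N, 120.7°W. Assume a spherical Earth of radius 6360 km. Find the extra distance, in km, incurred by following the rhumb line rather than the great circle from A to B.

410 km

Great circle: cos σ = sin φ₁ sin φ₂ + cos φ₁ cos φ₂ cos Δλ,  σ = 2.1784 rad → d_gc = 13854.7 km
Rhumb line: Δψ = +0.7780, q = Δφ/Δψ = 0.9422, d_rh = R√(Δφ²+q²Δλ²) = 14264.9 km
Excess = 14264.9 − 13854.7 = 410.2 ≈ 410 km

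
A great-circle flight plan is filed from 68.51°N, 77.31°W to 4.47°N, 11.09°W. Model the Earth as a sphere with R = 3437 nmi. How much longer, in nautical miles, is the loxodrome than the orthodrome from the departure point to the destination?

Great circle: cos σ = sin φ₁ sin φ₂ + cos φ₁ cos φ₂ cos Δλ,  σ = 1.3492 rad → d_gc = 4637.2 nmi
Rhumb line: Δψ = -1.5839, q = Δφ/Δψ = 0.7057, d_rh = R√(Δφ²+q²Δλ²) = 4755.6 nmi
Excess = 4755.6 − 4637.2 = 118.4 ≈ 118 nmi

118 nmi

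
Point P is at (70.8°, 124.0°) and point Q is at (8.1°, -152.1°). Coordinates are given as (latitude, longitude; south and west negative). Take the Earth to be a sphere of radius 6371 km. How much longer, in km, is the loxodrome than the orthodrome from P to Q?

Great circle: cos σ = sin φ₁ sin φ₂ + cos φ₁ cos φ₂ cos Δλ,  σ = 1.4023 rad → d_gc = 8934.30 km
Rhumb line: Δψ = -1.6352, q = Δφ/Δψ = 0.6692, d_rh = R√(Δφ²+q²Δλ²) = 9358.83 km
Excess = 9358.83 − 8934.30 = 424.53 ≈ 425 km

425 km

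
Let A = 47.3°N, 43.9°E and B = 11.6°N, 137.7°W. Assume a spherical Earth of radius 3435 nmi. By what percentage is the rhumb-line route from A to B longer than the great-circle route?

28.3%

Great circle: σ = 2.1133 rad → d_gc = Rσ = 7259.2 nmi
Rhumb: Δφ = -0.6231, Δλ = +3.1137, Δψ = -0.7355, q = Δφ/Δψ = 0.8472 → d_rh = R√(Δφ²+q²Δλ²) = 9310.4 nmi
Excess = (9310.4 − 7259.2) / 7259.2 = 2051.2 / 7259.2 = 28.26% ≈ 28.3%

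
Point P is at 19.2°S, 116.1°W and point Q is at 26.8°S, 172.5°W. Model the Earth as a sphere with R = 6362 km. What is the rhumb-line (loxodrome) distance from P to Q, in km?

5820 km

Δψ = ln[tan(π/4+φ₂/2)/tan(π/4+φ₁/2)] = -0.1442;  Δφ = -0.1326 rad,  Δλ = -0.9844 rad
q = Δφ/Δψ = 0.9196
d = R·√(Δφ² + q²Δλ²) = 6362·0.91488 = 5820 km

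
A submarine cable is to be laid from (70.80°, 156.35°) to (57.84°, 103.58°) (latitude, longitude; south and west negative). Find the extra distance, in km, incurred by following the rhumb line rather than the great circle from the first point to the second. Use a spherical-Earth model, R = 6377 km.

83 km

Great circle: cos σ = sin φ₁ sin φ₂ + cos φ₁ cos φ₂ cos Δλ,  σ = 0.4385 rad → d_gc = 2796.4 km
Rhumb line: Δψ = -0.5331, q = Δφ/Δψ = 0.4243, d_rh = R√(Δφ²+q²Δλ²) = 2879.2 km
Excess = 2879.2 − 2796.4 = 82.8 ≈ 83 km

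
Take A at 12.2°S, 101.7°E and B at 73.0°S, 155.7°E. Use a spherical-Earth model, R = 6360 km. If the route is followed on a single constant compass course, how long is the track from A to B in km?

Δψ = ln[tan(π/4+φ₂/2)/tan(π/4+φ₁/2)] = -1.6862;  Δφ = -1.0612 rad,  Δλ = +0.9425 rad
q = Δφ/Δψ = 0.6293
d = R·√(Δφ² + q²Δλ²) = 6360·1.21566 = 7732 km

7732 km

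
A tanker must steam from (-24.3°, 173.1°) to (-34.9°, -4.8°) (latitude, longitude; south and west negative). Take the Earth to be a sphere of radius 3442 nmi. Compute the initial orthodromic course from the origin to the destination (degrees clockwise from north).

N = sin Δλ·cos φ₂ = -0.0301;  D = cos φ₁ sin φ₂ − sin φ₁ cos φ₂ cos Δλ = -0.8587
initial course = atan2(N, D) = 182.00°

182.0°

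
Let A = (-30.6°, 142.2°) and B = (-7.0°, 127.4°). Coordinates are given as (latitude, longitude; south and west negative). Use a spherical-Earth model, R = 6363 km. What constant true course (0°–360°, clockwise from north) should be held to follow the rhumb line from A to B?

Δψ = ln[tan(π/4+φ₂/2)/tan(π/4+φ₁/2)] = +0.4390
Δλ = -0.2583 rad (taken the short way round)
course = atan2(Δλ, Δψ) = 329.52°

329.5°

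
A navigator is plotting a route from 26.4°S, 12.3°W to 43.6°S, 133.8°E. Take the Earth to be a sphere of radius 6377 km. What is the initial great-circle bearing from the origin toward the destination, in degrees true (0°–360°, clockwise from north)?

N = sin Δλ·cos φ₂ = +0.4039;  D = cos φ₁ sin φ₂ − sin φ₁ cos φ₂ cos Δλ = -0.8850
initial course = atan2(N, D) = 155.47°

155.5°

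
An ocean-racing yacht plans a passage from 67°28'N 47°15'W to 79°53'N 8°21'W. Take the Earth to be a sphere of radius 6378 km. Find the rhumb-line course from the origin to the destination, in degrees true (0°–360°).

Meridional parts: M(φ₁)=+1.6134, M(φ₂)=+2.4246 → ΔM = +0.8112;  Δλ = +0.6789 rad
tan C = Δλ / ΔM = +0.8369 → C = 39.93°

39.9°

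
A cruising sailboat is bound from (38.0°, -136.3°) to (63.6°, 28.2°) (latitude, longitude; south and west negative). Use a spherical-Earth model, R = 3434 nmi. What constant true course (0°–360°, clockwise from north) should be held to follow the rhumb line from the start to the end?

Δψ = ln[tan(π/4+φ₂/2)/tan(π/4+φ₁/2)] = +0.7321
Δλ = +2.8711 rad (taken the short way round)
course = atan2(Δλ, Δψ) = 75.69°

75.7°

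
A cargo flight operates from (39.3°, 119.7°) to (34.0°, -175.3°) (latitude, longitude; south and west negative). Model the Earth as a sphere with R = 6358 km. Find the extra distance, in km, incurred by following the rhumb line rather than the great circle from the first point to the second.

120 km

Great circle: cos σ = sin φ₁ sin φ₂ + cos φ₁ cos φ₂ cos Δλ,  σ = 0.8953 rad → d_gc = 5692.1 km
Rhumb line: Δψ = -0.1154, q = Δφ/Δψ = 0.8017, d_rh = R√(Δφ²+q²Δλ²) = 5812.4 km
Excess = 5812.4 − 5692.1 = 120.3 ≈ 120 km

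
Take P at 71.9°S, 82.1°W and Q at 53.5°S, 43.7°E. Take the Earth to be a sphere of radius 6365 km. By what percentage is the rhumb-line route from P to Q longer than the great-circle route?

19.3%

Great circle: σ = 0.8553 rad → d_gc = Rσ = 5444.1 km
Rhumb: Δφ = +0.3211, Δλ = +2.1956, Δψ = +0.7277, q = Δφ/Δψ = 0.4413 → d_rh = R√(Δφ²+q²Δλ²) = 6497.4 km
Excess = (6497.4 − 5444.1) / 5444.1 = 1053.3 / 5444.1 = 19.348% ≈ 19.3%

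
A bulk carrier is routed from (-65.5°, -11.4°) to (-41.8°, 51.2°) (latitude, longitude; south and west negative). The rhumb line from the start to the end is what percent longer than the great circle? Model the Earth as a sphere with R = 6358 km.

3.5%

Great circle: σ = 0.7246 rad → d_gc = Rσ = 4606.8 km
Rhumb: Δφ = +0.4136, Δλ = +1.0926, Δψ = +0.7228, q = Δφ/Δψ = 0.5723 → d_rh = R√(Δφ²+q²Δλ²) = 4766.5 km
Excess = (4766.5 − 4606.8) / 4606.8 = 159.7 / 4606.8 = 3.47% ≈ 3.5%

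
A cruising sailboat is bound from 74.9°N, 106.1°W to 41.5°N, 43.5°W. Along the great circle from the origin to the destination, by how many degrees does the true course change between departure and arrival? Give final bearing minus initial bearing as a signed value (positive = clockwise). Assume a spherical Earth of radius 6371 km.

+56.7°

Initial bearing θ₁ = atan2(sin Δλ cos φ₂, cos φ₁ sin φ₂ − sin φ₁ cos φ₂ cos Δλ) = 103.54°
Final bearing θ₂ = (initial bearing from the destination back to the start) + 180° = 160.24°
Δθ = θ₂ − θ₁ = +56.7°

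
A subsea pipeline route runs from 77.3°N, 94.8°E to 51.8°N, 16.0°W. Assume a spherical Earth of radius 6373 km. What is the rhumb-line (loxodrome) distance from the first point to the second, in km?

5603 km

Δψ = ln[tan(π/4+φ₂/2)/tan(π/4+φ₁/2)] = -1.1352;  Δφ = -0.4451 rad,  Δλ = -1.9338 rad
q = Δφ/Δψ = 0.3921
d = R·√(Δφ² + q²Δλ²) = 6373·0.87916 = 5603 km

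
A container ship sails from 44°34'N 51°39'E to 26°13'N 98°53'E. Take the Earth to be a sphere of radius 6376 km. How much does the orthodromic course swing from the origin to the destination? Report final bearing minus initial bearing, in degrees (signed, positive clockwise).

+28.8°

Initial bearing θ₁ = atan2(sin Δλ cos φ₂, cos φ₁ sin φ₂ − sin φ₁ cos φ₂ cos Δλ) = 99.71°
Final bearing θ₂ = (initial bearing from the destination back to the start) + 180° = 128.49°
Δθ = θ₂ − θ₁ = +28.8°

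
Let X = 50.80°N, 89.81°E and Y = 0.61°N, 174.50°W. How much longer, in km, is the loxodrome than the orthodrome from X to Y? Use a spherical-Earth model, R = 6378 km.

Great circle: cos σ = sin φ₁ sin φ₂ + cos φ₁ cos φ₂ cos Δλ,  σ = 1.6252 rad → d_gc = 10365.7 km
Rhumb line: Δψ = -1.0219, q = Δφ/Δψ = 0.8572, d_rh = R√(Δφ²+q²Δλ²) = 10704.3 km
Excess = 10704.3 − 10365.7 = 338.6 ≈ 339 km

339 km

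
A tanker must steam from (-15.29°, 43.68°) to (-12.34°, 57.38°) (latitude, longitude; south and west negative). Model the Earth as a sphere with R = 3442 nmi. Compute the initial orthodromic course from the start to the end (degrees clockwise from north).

N = sin Δλ·cos φ₂ = +0.2314;  D = cos φ₁ sin φ₂ − sin φ₁ cos φ₂ cos Δλ = +0.0441
initial course = atan2(N, D) = 79.20°

79.2°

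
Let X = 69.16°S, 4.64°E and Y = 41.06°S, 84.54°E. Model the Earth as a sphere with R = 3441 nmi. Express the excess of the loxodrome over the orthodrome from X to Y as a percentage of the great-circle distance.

6.1%

Great circle: σ = 0.8488 rad → d_gc = Rσ = 2920.6 nmi
Rhumb: Δφ = +0.4904, Δλ = +1.3945, Δψ = +0.9061, q = Δφ/Δψ = 0.5412 → d_rh = R√(Δφ²+q²Δλ²) = 3097.3 nmi
Excess = (3097.3 − 2920.6) / 2920.6 = 176.7 / 2920.6 = 6.0501% ≈ 6.1%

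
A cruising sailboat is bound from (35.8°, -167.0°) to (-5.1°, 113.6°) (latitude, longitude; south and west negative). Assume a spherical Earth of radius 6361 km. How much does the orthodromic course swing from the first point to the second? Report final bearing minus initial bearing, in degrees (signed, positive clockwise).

-26.4°

Initial bearing θ₁ = atan2(sin Δλ cos φ₂, cos φ₁ sin φ₂ − sin φ₁ cos φ₂ cos Δλ) = 259.62°
Final bearing θ₂ = (initial bearing from the destination back to the start) + 180° = 233.22°
Δθ = θ₂ − θ₁ = -26.4°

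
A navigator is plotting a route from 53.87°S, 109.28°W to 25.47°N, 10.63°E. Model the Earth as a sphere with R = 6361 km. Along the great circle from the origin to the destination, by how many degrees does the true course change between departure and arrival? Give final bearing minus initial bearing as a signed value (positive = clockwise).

-57.7°

At departure: θ₁ = atan2(sin Δλ cos φ₂, cos φ₁ sin φ₂ − sin φ₁ cos φ₂ cos Δλ) = 98.00°
At arrival: θ₂ = atan2(sin Δλ cos φ₁, −cos φ₂ sin φ₁ + sin φ₂ cos φ₁ cos Δλ) = 40.30°
Δθ = θ₂ − θ₁ = -57.7°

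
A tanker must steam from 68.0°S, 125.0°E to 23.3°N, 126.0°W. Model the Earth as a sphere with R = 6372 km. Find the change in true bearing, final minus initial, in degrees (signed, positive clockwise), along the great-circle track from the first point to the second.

-74.7°

At departure: θ₁ = atan2(sin Δλ cos φ₂, cos φ₁ sin φ₂ − sin φ₁ cos φ₂ cos Δλ) = 98.45°
At arrival: θ₂ = atan2(sin Δλ cos φ₁, −cos φ₂ sin φ₁ + sin φ₂ cos φ₁ cos Δλ) = 23.79°
Δθ = θ₂ − θ₁ = -74.7°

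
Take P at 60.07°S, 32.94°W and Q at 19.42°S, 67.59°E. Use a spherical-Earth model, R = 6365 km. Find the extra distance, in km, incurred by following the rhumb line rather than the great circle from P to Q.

603 km

Great circle: cos σ = sin φ₁ sin φ₂ + cos φ₁ cos φ₂ cos Δλ,  σ = 1.3672 rad → d_gc = 8702.5 km
Rhumb line: Δψ = +0.9738, q = Δφ/Δψ = 0.7286, d_rh = R√(Δφ²+q²Δλ²) = 9305.8 km
Excess = 9305.8 − 8702.5 = 603.3 ≈ 603 km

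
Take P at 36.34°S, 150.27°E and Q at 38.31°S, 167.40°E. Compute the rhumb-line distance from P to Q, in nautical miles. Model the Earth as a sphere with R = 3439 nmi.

826 nmi

Rhumb course C = atan2(Δλ, Δψ) with Δψ = ln[tan(π/4+φ₂/2)/tan(π/4+φ₁/2)] = -0.0432, Δλ = +0.2990 → C = 98.23°
d = R·|Δφ| / |cos C| = 3439·0.03438 / 0.14315 = 826 nmi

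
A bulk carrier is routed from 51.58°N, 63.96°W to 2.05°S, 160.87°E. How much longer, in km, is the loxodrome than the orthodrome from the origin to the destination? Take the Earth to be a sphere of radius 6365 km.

1102 km

Great circle: cos σ = sin φ₁ sin φ₂ + cos φ₁ cos φ₂ cos Δλ,  σ = 2.0583 rad → d_gc = 13101.3 km
Rhumb line: Δψ = -1.0901, q = Δφ/Δψ = 0.8587, d_rh = R√(Δφ²+q²Δλ²) = 14203.6 km
Excess = 14203.6 − 13101.3 = 1102.3 ≈ 1102 km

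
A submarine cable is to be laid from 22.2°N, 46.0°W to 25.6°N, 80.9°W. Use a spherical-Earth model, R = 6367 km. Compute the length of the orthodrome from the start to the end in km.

Haversine: a = sin²(Δφ/2)+cos φ₁ cos φ₂ sin²(Δλ/2) = 0.07596;  σ = 2·atan2(√a,√(1−a))
σ = 31.998° → d = Rσ = 6367·0.55846 = 3556 km

3556 km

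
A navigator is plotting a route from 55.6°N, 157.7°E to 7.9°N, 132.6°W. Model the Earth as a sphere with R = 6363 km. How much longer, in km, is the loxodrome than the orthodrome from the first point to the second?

172 km

Great circle: cos σ = sin φ₁ sin φ₂ + cos φ₁ cos φ₂ cos Δλ,  σ = 1.2582 rad → d_gc = 8005.8 km
Rhumb line: Δψ = -1.0343, q = Δφ/Δψ = 0.8049, d_rh = R√(Δφ²+q²Δλ²) = 8178.0 km
Excess = 8178.0 − 8005.8 = 172.2 ≈ 172 km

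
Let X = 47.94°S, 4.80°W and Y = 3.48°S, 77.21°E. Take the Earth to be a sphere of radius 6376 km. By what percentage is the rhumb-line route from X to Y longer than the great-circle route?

2.2%

Great circle: σ = 1.4323 rad → d_gc = Rσ = 9132.6 km
Rhumb: Δφ = +0.7760, Δλ = +1.4313, Δψ = +0.8951, q = Δφ/Δψ = 0.8669 → d_rh = R√(Δφ²+q²Δλ²) = 9331.1 km
Excess = (9331.1 − 9132.6) / 9132.6 = 198.5 / 9132.6 = 2.17% ≈ 2.2%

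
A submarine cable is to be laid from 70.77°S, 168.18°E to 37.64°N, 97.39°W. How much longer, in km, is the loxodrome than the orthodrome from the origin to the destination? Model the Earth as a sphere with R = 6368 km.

382 km

Great circle: cos σ = sin φ₁ sin φ₂ + cos φ₁ cos φ₂ cos Δλ,  σ = 2.2103 rad → d_gc = 14075.0 km
Rhumb line: Δψ = +2.4855, q = Δφ/Δψ = 0.7613, d_rh = R√(Δφ²+q²Δλ²) = 14457.2 km
Excess = 14457.2 − 14075.0 = 382.2 ≈ 382 km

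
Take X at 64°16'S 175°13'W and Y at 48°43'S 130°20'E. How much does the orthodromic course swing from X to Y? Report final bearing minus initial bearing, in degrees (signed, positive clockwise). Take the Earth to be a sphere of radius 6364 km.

+46.8°

Initial bearing θ₁ = atan2(sin Δλ cos φ₂, cos φ₁ sin φ₂ − sin φ₁ cos φ₂ cos Δλ) = 272.06°
Final bearing θ₂ = (initial bearing from the destination back to the start) + 180° = 318.88°
Δθ = θ₂ − θ₁ = +46.8°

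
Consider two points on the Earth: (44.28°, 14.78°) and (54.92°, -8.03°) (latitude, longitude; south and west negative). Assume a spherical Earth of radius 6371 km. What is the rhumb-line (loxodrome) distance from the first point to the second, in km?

Rhumb course C = atan2(Δλ, Δψ) with Δψ = ln[tan(π/4+φ₂/2)/tan(π/4+φ₁/2)] = +0.2881, Δλ = -0.3981 → C = 305.89°
d = R·|Δφ| / |cos C| = 6371·0.18570 / 0.58625 = 2018 km

2018 km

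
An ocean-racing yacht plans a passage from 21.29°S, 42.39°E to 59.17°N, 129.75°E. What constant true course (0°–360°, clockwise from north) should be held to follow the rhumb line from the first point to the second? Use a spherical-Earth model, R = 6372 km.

Δψ = ln[tan(π/4+φ₂/2)/tan(π/4+φ₁/2)] = +1.6688
Δλ = +1.5247 rad (taken the short way round)
course = atan2(Δλ, Δψ) = 42.42°

42.4°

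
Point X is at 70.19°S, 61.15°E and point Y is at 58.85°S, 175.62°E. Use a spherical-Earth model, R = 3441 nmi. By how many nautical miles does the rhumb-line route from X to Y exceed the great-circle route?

412 nmi

Great circle: cos σ = sin φ₁ sin φ₂ + cos φ₁ cos φ₂ cos Δλ,  σ = 0.7487 rad → d_gc = 2576.4 nmi
Rhumb line: Δψ = +0.4677, q = Δφ/Δψ = 0.4232, d_rh = R√(Δφ²+q²Δλ²) = 2988.1 nmi
Excess = 2988.1 − 2576.4 = 411.7 ≈ 412 nmi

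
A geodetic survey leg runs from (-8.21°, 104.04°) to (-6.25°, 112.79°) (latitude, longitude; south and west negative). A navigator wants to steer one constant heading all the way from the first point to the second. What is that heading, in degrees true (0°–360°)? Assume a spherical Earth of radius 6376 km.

77.3°

Δψ = ln[tan(π/4+φ₂/2)/tan(π/4+φ₁/2)] = +0.0345
Δλ = +0.1527 rad (taken the short way round)
course = atan2(Δλ, Δψ) = 77.28°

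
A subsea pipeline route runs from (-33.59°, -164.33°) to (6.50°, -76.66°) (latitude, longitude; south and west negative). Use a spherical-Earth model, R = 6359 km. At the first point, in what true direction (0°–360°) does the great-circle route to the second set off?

83.3°

N = sin Δλ·cos φ₂ = +0.9928;  D = cos φ₁ sin φ₂ − sin φ₁ cos φ₂ cos Δλ = +0.1166
initial course = atan2(N, D) = 83.30°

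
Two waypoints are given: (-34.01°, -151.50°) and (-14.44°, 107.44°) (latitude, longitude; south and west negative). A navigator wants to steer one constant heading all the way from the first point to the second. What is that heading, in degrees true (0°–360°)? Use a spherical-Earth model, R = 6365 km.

Δψ = ln[tan(π/4+φ₂/2)/tan(π/4+φ₁/2)] = +0.3771
Δλ = -1.7638 rad (taken the short way round)
course = atan2(Δλ, Δψ) = 282.07°

282.1°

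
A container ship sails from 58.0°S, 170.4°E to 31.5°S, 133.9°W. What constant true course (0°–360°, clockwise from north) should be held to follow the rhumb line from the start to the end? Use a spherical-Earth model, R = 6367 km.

55.4°

Δψ = ln[tan(π/4+φ₂/2)/tan(π/4+φ₁/2)] = +0.6694
Δλ = +0.9721 rad (taken the short way round)
course = atan2(Δλ, Δψ) = 55.45°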